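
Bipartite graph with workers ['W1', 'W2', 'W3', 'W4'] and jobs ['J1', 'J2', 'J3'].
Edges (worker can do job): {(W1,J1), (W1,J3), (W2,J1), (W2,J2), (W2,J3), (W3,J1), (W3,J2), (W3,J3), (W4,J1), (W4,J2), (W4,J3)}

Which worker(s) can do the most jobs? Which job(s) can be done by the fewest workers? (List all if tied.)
Most versatile: W2, W3, W4 (3 jobs); Least covered: J2 (3 workers)

Worker degrees (jobs they can do): W1:2, W2:3, W3:3, W4:3
Job degrees (workers who can do it): J1:4, J2:3, J3:4

Maximum worker degree is 3, achieved by: W2, W3, W4
Minimum job degree is 3, achieved by: J2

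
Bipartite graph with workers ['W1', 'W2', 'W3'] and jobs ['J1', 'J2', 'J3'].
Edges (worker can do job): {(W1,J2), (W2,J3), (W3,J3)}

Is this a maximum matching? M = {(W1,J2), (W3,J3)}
Yes, size 2 is maximum

Proposed matching has size 2.
Maximum matching size for this graph: 2.

This is a maximum matching.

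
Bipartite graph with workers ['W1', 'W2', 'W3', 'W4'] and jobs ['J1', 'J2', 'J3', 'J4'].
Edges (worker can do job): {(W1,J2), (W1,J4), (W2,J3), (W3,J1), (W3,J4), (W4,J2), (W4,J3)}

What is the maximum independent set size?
Maximum independent set = 4

By König's theorem:
- Min vertex cover = Max matching = 4
- Max independent set = Total vertices - Min vertex cover
- Max independent set = 8 - 4 = 4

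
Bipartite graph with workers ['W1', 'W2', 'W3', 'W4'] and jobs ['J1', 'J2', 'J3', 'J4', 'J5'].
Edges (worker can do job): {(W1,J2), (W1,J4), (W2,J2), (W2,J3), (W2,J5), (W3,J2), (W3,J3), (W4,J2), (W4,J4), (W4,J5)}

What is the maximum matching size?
Maximum matching size = 4

Maximum matching: {(W1,J4), (W2,J5), (W3,J3), (W4,J2)}
Size: 4

This assigns 4 workers to 4 distinct jobs.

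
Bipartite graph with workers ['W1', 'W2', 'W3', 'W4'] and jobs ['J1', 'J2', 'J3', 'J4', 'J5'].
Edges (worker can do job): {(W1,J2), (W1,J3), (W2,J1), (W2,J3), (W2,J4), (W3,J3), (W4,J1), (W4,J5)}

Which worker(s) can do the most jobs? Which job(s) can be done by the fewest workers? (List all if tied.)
Most versatile: W2 (3 jobs); Least covered: J2, J4, J5 (1 workers)

Worker degrees (jobs they can do): W1:2, W2:3, W3:1, W4:2
Job degrees (workers who can do it): J1:2, J2:1, J3:3, J4:1, J5:1

Maximum worker degree is 3, achieved by: W2
Minimum job degree is 1, achieved by: J2, J4, J5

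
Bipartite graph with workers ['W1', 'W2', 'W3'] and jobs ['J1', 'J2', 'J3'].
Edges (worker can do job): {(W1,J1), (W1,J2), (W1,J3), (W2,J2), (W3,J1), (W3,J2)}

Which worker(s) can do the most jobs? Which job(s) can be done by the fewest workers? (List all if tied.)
Most versatile: W1 (3 jobs); Least covered: J3 (1 workers)

Worker degrees (jobs they can do): W1:3, W2:1, W3:2
Job degrees (workers who can do it): J1:2, J2:3, J3:1

Maximum worker degree is 3, achieved by: W1
Minimum job degree is 1, achieved by: J3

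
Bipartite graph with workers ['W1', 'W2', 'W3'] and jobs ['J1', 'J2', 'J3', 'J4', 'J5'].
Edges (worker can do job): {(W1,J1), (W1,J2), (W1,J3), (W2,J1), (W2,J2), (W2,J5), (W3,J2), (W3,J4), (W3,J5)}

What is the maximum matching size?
Maximum matching size = 3

Maximum matching: {(W1,J3), (W2,J1), (W3,J2)}
Size: 3

This assigns 3 workers to 3 distinct jobs.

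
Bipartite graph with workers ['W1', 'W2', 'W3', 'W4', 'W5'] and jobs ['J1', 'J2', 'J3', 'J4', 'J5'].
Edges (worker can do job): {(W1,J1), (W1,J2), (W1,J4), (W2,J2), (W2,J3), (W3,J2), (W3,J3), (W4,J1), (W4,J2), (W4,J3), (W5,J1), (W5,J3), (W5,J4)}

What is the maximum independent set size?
Maximum independent set = 6

By König's theorem:
- Min vertex cover = Max matching = 4
- Max independent set = Total vertices - Min vertex cover
- Max independent set = 10 - 4 = 6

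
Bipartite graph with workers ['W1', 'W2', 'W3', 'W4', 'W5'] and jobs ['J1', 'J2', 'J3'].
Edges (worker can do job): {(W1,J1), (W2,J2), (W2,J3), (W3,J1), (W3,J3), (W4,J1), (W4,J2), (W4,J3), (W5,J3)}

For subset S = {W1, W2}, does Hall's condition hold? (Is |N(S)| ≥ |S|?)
Yes: |N(S)| = 3, |S| = 2

Subset S = {W1, W2}
Neighbors N(S) = {J1, J2, J3}

|N(S)| = 3, |S| = 2
Hall's condition: |N(S)| ≥ |S| is satisfied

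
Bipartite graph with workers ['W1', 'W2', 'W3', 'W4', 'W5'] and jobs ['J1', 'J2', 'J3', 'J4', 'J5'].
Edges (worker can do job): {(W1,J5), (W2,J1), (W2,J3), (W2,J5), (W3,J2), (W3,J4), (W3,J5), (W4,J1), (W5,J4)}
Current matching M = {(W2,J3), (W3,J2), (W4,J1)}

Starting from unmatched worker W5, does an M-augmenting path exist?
Yes: W5 → J4

An M-augmenting path alternates non-matching / matching edges, starting and ending at unmatched vertices.
Path: W5 → J4
(J4 is unmatched in M, so the path is augmenting.)
Flipping edges along this path would increase |M| from 3 to 4.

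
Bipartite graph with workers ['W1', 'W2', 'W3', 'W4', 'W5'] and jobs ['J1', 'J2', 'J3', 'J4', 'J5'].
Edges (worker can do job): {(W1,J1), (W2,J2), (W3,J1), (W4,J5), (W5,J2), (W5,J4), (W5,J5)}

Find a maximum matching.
Matching: {(W2,J2), (W3,J1), (W4,J5), (W5,J4)}

Maximum matching (size 4):
  W2 → J2
  W3 → J1
  W4 → J5
  W5 → J4

Each worker is assigned to at most one job, and each job to at most one worker.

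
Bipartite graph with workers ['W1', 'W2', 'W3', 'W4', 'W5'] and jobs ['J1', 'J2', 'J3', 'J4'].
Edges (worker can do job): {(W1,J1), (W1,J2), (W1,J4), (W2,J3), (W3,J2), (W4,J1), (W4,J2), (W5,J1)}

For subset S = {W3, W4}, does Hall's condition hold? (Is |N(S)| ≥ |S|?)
Yes: |N(S)| = 2, |S| = 2

Subset S = {W3, W4}
Neighbors N(S) = {J1, J2}

|N(S)| = 2, |S| = 2
Hall's condition: |N(S)| ≥ |S| is satisfied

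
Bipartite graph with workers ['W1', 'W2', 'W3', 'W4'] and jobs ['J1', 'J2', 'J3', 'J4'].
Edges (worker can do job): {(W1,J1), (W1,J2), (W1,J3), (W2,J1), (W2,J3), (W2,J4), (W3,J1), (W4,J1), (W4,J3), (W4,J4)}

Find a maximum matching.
Matching: {(W1,J2), (W2,J4), (W3,J1), (W4,J3)}

Maximum matching (size 4):
  W1 → J2
  W2 → J4
  W3 → J1
  W4 → J3

Each worker is assigned to at most one job, and each job to at most one worker.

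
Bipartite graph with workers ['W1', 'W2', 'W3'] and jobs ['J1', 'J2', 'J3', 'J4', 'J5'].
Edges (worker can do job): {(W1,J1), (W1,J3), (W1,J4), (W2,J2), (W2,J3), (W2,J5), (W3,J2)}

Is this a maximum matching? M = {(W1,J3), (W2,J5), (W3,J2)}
Yes, size 3 is maximum

Proposed matching has size 3.
Maximum matching size for this graph: 3.

This is a maximum matching.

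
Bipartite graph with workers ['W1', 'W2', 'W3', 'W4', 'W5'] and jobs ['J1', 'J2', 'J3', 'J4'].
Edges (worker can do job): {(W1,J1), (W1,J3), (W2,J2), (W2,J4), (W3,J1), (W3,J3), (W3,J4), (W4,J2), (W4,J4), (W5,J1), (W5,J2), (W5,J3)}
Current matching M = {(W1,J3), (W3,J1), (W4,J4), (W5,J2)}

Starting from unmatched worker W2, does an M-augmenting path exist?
No augmenting path from W2

Alternating search from W2 reaches jobs: {J1, J2, J3, J4}.
Every reachable job is already matched in M, and following those matched edges back to workers exposes no further unvisited jobs.
No M-augmenting path from W2 exists.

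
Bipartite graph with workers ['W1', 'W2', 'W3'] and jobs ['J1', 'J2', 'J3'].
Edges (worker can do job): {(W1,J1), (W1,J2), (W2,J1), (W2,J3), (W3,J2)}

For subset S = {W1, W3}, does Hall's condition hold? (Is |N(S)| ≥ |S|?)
Yes: |N(S)| = 2, |S| = 2

Subset S = {W1, W3}
Neighbors N(S) = {J1, J2}

|N(S)| = 2, |S| = 2
Hall's condition: |N(S)| ≥ |S| is satisfied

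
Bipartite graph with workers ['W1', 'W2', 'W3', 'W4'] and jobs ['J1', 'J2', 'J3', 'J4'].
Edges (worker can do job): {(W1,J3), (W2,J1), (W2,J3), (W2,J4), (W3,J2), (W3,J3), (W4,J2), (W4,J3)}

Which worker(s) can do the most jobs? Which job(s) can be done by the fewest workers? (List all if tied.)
Most versatile: W2 (3 jobs); Least covered: J1, J4 (1 workers)

Worker degrees (jobs they can do): W1:1, W2:3, W3:2, W4:2
Job degrees (workers who can do it): J1:1, J2:2, J3:4, J4:1

Maximum worker degree is 3, achieved by: W2
Minimum job degree is 1, achieved by: J1, J4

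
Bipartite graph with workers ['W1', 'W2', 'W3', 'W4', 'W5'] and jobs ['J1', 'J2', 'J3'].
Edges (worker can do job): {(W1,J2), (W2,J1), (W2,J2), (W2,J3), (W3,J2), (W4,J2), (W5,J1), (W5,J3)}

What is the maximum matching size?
Maximum matching size = 3

Maximum matching: {(W2,J3), (W3,J2), (W5,J1)}
Size: 3

This assigns 3 workers to 3 distinct jobs.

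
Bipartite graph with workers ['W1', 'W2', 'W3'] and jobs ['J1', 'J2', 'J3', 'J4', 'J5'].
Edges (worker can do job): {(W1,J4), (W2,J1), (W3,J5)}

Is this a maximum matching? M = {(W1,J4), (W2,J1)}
No, size 2 is not maximum

Proposed matching has size 2.
Maximum matching size for this graph: 3.

This is NOT maximum - can be improved to size 3.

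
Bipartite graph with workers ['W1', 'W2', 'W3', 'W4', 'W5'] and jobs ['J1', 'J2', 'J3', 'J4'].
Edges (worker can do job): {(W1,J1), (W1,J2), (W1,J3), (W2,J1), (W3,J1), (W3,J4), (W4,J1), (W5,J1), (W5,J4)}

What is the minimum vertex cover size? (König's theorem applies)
Minimum vertex cover size = 3

By König's theorem: in bipartite graphs,
min vertex cover = max matching = 3

Maximum matching has size 3, so minimum vertex cover also has size 3.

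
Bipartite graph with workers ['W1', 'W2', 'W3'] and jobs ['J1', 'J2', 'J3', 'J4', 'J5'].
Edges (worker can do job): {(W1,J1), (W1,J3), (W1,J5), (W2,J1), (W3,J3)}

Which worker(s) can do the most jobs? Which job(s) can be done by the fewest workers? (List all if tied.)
Most versatile: W1 (3 jobs); Least covered: J2, J4 (0 workers)

Worker degrees (jobs they can do): W1:3, W2:1, W3:1
Job degrees (workers who can do it): J1:2, J2:0, J3:2, J4:0, J5:1

Maximum worker degree is 3, achieved by: W1
Minimum job degree is 0, achieved by: J2, J4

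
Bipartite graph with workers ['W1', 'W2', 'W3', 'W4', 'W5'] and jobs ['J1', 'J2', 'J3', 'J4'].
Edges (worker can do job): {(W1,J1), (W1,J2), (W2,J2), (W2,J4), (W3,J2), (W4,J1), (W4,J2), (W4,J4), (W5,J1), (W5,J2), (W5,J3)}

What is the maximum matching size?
Maximum matching size = 4

Maximum matching: {(W2,J4), (W3,J2), (W4,J1), (W5,J3)}
Size: 4

This assigns 4 workers to 4 distinct jobs.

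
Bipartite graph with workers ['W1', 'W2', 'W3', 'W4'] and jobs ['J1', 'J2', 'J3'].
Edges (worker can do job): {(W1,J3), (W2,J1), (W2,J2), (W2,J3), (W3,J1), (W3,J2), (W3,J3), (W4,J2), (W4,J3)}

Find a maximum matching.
Matching: {(W2,J1), (W3,J3), (W4,J2)}

Maximum matching (size 3):
  W2 → J1
  W3 → J3
  W4 → J2

Each worker is assigned to at most one job, and each job to at most one worker.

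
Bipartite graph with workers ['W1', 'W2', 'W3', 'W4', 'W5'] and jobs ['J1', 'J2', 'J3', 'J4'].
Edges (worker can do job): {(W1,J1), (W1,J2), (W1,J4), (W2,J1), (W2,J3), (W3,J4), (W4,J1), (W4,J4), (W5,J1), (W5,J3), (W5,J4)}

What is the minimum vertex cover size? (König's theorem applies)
Minimum vertex cover size = 4

By König's theorem: in bipartite graphs,
min vertex cover = max matching = 4

Maximum matching has size 4, so minimum vertex cover also has size 4.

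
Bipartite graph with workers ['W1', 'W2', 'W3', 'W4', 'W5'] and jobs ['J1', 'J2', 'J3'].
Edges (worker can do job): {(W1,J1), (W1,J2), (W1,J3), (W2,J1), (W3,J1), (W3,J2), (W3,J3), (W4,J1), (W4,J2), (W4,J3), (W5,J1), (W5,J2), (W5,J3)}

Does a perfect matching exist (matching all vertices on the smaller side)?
Yes, perfect matching exists (size 3)

Perfect matching: {(W3,J2), (W4,J1), (W5,J3)}
All 3 vertices on the smaller side are matched.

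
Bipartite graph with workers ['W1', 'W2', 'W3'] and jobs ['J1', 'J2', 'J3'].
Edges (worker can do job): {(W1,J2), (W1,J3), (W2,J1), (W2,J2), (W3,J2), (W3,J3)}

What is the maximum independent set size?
Maximum independent set = 3

By König's theorem:
- Min vertex cover = Max matching = 3
- Max independent set = Total vertices - Min vertex cover
- Max independent set = 6 - 3 = 3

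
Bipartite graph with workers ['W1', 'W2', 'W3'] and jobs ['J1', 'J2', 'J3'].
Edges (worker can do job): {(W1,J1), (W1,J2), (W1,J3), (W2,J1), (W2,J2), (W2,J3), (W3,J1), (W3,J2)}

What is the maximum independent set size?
Maximum independent set = 3

By König's theorem:
- Min vertex cover = Max matching = 3
- Max independent set = Total vertices - Min vertex cover
- Max independent set = 6 - 3 = 3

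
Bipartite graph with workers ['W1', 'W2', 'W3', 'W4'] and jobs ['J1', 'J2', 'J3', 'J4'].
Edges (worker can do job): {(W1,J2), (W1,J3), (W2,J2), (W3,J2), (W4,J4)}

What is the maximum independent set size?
Maximum independent set = 5

By König's theorem:
- Min vertex cover = Max matching = 3
- Max independent set = Total vertices - Min vertex cover
- Max independent set = 8 - 3 = 5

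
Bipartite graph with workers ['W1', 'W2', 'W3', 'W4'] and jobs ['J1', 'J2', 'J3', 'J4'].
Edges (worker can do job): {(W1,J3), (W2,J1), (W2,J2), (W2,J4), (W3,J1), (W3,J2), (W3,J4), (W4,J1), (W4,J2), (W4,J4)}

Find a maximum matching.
Matching: {(W1,J3), (W2,J2), (W3,J4), (W4,J1)}

Maximum matching (size 4):
  W1 → J3
  W2 → J2
  W3 → J4
  W4 → J1

Each worker is assigned to at most one job, and each job to at most one worker.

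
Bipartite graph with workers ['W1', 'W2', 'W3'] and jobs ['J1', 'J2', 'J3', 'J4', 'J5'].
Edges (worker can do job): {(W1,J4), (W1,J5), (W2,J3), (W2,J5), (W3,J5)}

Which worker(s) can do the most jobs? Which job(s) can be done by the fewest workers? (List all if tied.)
Most versatile: W1, W2 (2 jobs); Least covered: J1, J2 (0 workers)

Worker degrees (jobs they can do): W1:2, W2:2, W3:1
Job degrees (workers who can do it): J1:0, J2:0, J3:1, J4:1, J5:3

Maximum worker degree is 2, achieved by: W1, W2
Minimum job degree is 0, achieved by: J1, J2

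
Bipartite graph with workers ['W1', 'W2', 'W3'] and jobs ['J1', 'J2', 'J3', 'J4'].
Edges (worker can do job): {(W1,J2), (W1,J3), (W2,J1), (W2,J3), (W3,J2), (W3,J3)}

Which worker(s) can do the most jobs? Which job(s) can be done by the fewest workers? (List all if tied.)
Most versatile: W1, W2, W3 (2 jobs); Least covered: J4 (0 workers)

Worker degrees (jobs they can do): W1:2, W2:2, W3:2
Job degrees (workers who can do it): J1:1, J2:2, J3:3, J4:0

Maximum worker degree is 2, achieved by: W1, W2, W3
Minimum job degree is 0, achieved by: J4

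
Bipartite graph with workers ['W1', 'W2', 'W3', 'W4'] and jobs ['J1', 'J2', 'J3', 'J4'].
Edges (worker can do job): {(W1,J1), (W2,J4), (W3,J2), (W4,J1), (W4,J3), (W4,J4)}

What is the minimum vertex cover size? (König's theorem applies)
Minimum vertex cover size = 4

By König's theorem: in bipartite graphs,
min vertex cover = max matching = 4

Maximum matching has size 4, so minimum vertex cover also has size 4.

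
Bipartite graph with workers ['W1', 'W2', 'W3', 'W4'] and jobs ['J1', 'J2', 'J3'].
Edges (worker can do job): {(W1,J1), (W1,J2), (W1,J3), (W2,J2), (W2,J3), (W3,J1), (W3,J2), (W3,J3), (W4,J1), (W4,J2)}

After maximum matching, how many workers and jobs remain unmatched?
Unmatched: 1 workers, 0 jobs

Maximum matching size: 3
Workers: 4 total, 3 matched, 1 unmatched
Jobs: 3 total, 3 matched, 0 unmatched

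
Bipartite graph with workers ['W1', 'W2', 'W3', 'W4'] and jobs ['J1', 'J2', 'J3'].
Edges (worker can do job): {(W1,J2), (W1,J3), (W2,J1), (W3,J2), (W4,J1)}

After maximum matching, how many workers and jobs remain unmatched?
Unmatched: 1 workers, 0 jobs

Maximum matching size: 3
Workers: 4 total, 3 matched, 1 unmatched
Jobs: 3 total, 3 matched, 0 unmatched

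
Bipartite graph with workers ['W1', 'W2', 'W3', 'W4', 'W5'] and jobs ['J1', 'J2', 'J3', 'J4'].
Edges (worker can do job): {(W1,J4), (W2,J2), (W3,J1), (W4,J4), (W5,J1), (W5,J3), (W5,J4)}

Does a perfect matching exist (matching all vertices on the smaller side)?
Yes, perfect matching exists (size 4)

Perfect matching: {(W2,J2), (W3,J1), (W4,J4), (W5,J3)}
All 4 vertices on the smaller side are matched.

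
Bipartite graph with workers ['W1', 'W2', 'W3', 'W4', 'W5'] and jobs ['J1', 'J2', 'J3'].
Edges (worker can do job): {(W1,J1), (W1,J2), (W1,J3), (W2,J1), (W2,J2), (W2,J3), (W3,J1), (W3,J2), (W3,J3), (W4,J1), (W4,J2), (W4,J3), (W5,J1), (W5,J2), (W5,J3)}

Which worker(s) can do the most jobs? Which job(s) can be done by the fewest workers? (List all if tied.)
Most versatile: W1, W2, W3, W4, W5 (3 jobs); Least covered: J1, J2, J3 (5 workers)

Worker degrees (jobs they can do): W1:3, W2:3, W3:3, W4:3, W5:3
Job degrees (workers who can do it): J1:5, J2:5, J3:5

Maximum worker degree is 3, achieved by: W1, W2, W3, W4, W5
Minimum job degree is 5, achieved by: J1, J2, J3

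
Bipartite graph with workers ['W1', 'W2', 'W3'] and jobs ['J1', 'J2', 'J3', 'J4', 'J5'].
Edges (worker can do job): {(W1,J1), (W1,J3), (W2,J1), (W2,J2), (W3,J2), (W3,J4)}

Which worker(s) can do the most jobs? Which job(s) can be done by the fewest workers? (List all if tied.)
Most versatile: W1, W2, W3 (2 jobs); Least covered: J5 (0 workers)

Worker degrees (jobs they can do): W1:2, W2:2, W3:2
Job degrees (workers who can do it): J1:2, J2:2, J3:1, J4:1, J5:0

Maximum worker degree is 2, achieved by: W1, W2, W3
Minimum job degree is 0, achieved by: J5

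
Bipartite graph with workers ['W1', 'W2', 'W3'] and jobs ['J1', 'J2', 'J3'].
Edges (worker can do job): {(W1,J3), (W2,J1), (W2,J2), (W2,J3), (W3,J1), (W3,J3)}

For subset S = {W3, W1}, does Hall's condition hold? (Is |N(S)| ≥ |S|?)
Yes: |N(S)| = 2, |S| = 2

Subset S = {W3, W1}
Neighbors N(S) = {J1, J3}

|N(S)| = 2, |S| = 2
Hall's condition: |N(S)| ≥ |S| is satisfied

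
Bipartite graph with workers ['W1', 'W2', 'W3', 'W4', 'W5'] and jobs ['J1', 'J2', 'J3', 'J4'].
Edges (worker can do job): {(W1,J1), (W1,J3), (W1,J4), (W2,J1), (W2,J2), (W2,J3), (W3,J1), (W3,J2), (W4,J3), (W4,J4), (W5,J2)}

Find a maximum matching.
Matching: {(W1,J4), (W2,J1), (W3,J2), (W4,J3)}

Maximum matching (size 4):
  W1 → J4
  W2 → J1
  W3 → J2
  W4 → J3

Each worker is assigned to at most one job, and each job to at most one worker.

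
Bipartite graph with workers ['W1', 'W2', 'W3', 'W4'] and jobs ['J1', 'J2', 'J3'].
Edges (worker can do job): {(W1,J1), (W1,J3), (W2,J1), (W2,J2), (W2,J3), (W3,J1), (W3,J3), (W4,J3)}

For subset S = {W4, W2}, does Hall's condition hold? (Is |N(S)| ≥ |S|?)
Yes: |N(S)| = 3, |S| = 2

Subset S = {W4, W2}
Neighbors N(S) = {J1, J2, J3}

|N(S)| = 3, |S| = 2
Hall's condition: |N(S)| ≥ |S| is satisfied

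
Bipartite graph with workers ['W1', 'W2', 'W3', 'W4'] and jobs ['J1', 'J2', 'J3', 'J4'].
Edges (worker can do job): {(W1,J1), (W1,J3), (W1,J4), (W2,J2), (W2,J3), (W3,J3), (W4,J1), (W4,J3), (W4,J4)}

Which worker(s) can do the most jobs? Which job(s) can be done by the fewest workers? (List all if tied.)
Most versatile: W1, W4 (3 jobs); Least covered: J2 (1 workers)

Worker degrees (jobs they can do): W1:3, W2:2, W3:1, W4:3
Job degrees (workers who can do it): J1:2, J2:1, J3:4, J4:2

Maximum worker degree is 3, achieved by: W1, W4
Minimum job degree is 1, achieved by: J2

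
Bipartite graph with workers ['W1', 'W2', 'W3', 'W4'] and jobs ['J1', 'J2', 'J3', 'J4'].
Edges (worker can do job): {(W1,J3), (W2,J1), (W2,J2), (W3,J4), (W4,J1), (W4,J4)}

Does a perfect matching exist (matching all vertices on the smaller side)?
Yes, perfect matching exists (size 4)

Perfect matching: {(W1,J3), (W2,J2), (W3,J4), (W4,J1)}
All 4 vertices on the smaller side are matched.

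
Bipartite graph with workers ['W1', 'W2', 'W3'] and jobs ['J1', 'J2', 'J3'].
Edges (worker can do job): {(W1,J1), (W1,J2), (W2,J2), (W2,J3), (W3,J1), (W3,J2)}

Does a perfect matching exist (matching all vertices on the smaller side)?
Yes, perfect matching exists (size 3)

Perfect matching: {(W1,J2), (W2,J3), (W3,J1)}
All 3 vertices on the smaller side are matched.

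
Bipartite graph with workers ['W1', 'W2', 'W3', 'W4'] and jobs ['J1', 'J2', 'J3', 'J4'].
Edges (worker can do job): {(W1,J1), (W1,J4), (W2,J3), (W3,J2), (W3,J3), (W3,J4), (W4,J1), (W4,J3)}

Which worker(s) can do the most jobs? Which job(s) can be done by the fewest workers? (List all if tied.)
Most versatile: W3 (3 jobs); Least covered: J2 (1 workers)

Worker degrees (jobs they can do): W1:2, W2:1, W3:3, W4:2
Job degrees (workers who can do it): J1:2, J2:1, J3:3, J4:2

Maximum worker degree is 3, achieved by: W3
Minimum job degree is 1, achieved by: J2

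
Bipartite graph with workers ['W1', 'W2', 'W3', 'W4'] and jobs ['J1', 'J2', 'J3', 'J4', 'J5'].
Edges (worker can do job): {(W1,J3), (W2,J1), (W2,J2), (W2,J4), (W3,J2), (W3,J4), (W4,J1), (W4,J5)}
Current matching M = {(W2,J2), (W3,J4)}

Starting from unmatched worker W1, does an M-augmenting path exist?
Yes: W1 → J3

An M-augmenting path alternates non-matching / matching edges, starting and ending at unmatched vertices.
Path: W1 → J3
(J3 is unmatched in M, so the path is augmenting.)
Flipping edges along this path would increase |M| from 2 to 3.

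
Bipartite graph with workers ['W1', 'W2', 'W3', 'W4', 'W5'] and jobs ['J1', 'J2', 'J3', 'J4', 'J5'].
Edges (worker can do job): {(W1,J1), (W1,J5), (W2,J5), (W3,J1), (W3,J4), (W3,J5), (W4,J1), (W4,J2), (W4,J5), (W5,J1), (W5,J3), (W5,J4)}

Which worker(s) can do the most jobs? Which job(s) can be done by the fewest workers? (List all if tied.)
Most versatile: W3, W4, W5 (3 jobs); Least covered: J2, J3 (1 workers)

Worker degrees (jobs they can do): W1:2, W2:1, W3:3, W4:3, W5:3
Job degrees (workers who can do it): J1:4, J2:1, J3:1, J4:2, J5:4

Maximum worker degree is 3, achieved by: W3, W4, W5
Minimum job degree is 1, achieved by: J2, J3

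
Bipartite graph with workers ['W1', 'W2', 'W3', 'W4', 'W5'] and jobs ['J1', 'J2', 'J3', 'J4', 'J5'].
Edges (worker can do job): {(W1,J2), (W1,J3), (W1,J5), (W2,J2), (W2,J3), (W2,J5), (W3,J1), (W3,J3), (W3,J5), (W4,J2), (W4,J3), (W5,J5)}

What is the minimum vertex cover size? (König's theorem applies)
Minimum vertex cover size = 4

By König's theorem: in bipartite graphs,
min vertex cover = max matching = 4

Maximum matching has size 4, so minimum vertex cover also has size 4.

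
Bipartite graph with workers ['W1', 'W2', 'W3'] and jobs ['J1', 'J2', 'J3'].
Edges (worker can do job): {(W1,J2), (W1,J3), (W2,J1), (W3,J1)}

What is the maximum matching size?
Maximum matching size = 2

Maximum matching: {(W1,J3), (W3,J1)}
Size: 2

This assigns 2 workers to 2 distinct jobs.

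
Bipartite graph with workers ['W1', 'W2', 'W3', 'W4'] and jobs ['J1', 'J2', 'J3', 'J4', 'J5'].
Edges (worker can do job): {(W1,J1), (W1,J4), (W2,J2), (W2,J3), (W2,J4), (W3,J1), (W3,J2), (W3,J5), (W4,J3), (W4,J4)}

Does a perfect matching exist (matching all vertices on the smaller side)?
Yes, perfect matching exists (size 4)

Perfect matching: {(W1,J4), (W2,J2), (W3,J1), (W4,J3)}
All 4 vertices on the smaller side are matched.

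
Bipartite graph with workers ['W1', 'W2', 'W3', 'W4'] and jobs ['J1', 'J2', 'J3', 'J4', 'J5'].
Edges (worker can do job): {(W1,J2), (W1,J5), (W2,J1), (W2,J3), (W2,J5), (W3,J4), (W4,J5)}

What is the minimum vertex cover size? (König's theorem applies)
Minimum vertex cover size = 4

By König's theorem: in bipartite graphs,
min vertex cover = max matching = 4

Maximum matching has size 4, so minimum vertex cover also has size 4.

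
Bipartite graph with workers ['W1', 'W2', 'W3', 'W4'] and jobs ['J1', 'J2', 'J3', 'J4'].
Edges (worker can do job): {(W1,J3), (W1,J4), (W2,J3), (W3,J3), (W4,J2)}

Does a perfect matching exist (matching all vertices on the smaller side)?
No, maximum matching has size 3 < 4

Maximum matching has size 3, need 4 for perfect matching.
Unmatched workers: ['W2']
Unmatched jobs: ['J1']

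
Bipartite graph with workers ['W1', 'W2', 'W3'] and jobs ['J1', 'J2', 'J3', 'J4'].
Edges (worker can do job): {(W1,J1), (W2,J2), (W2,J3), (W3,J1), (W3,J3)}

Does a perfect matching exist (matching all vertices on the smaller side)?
Yes, perfect matching exists (size 3)

Perfect matching: {(W1,J1), (W2,J2), (W3,J3)}
All 3 vertices on the smaller side are matched.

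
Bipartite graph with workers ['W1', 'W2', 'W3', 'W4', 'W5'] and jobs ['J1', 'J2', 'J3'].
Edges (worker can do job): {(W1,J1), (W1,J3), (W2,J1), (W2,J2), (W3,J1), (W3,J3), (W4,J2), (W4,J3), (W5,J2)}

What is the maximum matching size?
Maximum matching size = 3

Maximum matching: {(W1,J1), (W3,J3), (W5,J2)}
Size: 3

This assigns 3 workers to 3 distinct jobs.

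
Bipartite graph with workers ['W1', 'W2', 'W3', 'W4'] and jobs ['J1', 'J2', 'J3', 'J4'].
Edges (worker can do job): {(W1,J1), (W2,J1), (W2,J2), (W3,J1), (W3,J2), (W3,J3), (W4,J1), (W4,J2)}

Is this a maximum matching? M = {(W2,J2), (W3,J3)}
No, size 2 is not maximum

Proposed matching has size 2.
Maximum matching size for this graph: 3.

This is NOT maximum - can be improved to size 3.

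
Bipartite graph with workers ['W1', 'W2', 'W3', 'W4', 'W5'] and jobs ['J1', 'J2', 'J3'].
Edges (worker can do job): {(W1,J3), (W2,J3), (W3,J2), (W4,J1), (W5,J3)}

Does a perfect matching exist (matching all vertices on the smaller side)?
Yes, perfect matching exists (size 3)

Perfect matching: {(W3,J2), (W4,J1), (W5,J3)}
All 3 vertices on the smaller side are matched.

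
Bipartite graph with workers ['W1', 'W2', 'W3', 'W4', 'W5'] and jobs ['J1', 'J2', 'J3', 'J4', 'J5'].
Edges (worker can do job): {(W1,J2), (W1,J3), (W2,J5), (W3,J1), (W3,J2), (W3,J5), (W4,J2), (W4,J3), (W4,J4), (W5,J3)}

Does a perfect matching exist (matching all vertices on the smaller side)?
Yes, perfect matching exists (size 5)

Perfect matching: {(W1,J2), (W2,J5), (W3,J1), (W4,J4), (W5,J3)}
All 5 vertices on the smaller side are matched.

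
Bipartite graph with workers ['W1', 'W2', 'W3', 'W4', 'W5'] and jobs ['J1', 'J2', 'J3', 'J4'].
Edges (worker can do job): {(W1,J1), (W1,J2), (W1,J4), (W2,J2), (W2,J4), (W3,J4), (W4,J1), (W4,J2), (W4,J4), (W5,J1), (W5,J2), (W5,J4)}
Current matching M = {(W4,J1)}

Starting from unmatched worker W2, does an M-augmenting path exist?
Yes: W2 → J4

An M-augmenting path alternates non-matching / matching edges, starting and ending at unmatched vertices.
Path: W2 → J4
(J4 is unmatched in M, so the path is augmenting.)
Flipping edges along this path would increase |M| from 1 to 2.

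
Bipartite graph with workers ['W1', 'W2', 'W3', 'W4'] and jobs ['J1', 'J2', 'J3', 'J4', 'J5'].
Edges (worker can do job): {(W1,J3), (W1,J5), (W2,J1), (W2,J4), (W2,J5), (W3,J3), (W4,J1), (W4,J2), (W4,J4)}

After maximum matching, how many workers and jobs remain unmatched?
Unmatched: 0 workers, 1 jobs

Maximum matching size: 4
Workers: 4 total, 4 matched, 0 unmatched
Jobs: 5 total, 4 matched, 1 unmatched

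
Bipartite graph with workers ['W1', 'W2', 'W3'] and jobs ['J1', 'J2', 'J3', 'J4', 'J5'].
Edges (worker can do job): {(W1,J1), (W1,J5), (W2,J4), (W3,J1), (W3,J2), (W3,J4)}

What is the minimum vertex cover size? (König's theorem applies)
Minimum vertex cover size = 3

By König's theorem: in bipartite graphs,
min vertex cover = max matching = 3

Maximum matching has size 3, so minimum vertex cover also has size 3.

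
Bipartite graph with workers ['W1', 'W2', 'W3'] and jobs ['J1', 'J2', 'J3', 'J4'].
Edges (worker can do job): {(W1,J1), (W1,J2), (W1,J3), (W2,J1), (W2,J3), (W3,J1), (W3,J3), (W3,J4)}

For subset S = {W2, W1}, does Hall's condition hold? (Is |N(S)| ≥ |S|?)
Yes: |N(S)| = 3, |S| = 2

Subset S = {W2, W1}
Neighbors N(S) = {J1, J2, J3}

|N(S)| = 3, |S| = 2
Hall's condition: |N(S)| ≥ |S| is satisfied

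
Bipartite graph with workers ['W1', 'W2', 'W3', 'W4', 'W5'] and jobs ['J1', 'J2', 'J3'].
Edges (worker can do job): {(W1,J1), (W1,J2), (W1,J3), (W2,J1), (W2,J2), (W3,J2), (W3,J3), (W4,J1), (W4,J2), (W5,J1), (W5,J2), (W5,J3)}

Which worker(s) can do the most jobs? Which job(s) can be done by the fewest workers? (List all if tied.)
Most versatile: W1, W5 (3 jobs); Least covered: J3 (3 workers)

Worker degrees (jobs they can do): W1:3, W2:2, W3:2, W4:2, W5:3
Job degrees (workers who can do it): J1:4, J2:5, J3:3

Maximum worker degree is 3, achieved by: W1, W5
Minimum job degree is 3, achieved by: J3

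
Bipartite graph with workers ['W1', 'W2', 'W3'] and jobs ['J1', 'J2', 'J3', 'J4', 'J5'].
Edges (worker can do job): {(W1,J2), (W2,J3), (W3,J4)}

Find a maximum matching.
Matching: {(W1,J2), (W2,J3), (W3,J4)}

Maximum matching (size 3):
  W1 → J2
  W2 → J3
  W3 → J4

Each worker is assigned to at most one job, and each job to at most one worker.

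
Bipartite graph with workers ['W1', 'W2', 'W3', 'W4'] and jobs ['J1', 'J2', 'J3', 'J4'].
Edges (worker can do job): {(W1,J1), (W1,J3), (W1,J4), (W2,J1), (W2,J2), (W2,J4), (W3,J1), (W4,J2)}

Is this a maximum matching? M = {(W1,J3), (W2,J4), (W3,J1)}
No, size 3 is not maximum

Proposed matching has size 3.
Maximum matching size for this graph: 4.

This is NOT maximum - can be improved to size 4.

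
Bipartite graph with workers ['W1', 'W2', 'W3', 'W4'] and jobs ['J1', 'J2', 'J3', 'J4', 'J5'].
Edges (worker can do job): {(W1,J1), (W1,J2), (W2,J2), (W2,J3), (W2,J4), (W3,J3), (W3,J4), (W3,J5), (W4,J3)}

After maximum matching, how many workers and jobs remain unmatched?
Unmatched: 0 workers, 1 jobs

Maximum matching size: 4
Workers: 4 total, 4 matched, 0 unmatched
Jobs: 5 total, 4 matched, 1 unmatched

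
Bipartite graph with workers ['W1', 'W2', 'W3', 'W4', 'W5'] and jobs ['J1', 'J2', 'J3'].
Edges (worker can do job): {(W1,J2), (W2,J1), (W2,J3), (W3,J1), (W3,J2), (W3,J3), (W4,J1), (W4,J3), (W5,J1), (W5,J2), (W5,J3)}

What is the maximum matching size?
Maximum matching size = 3

Maximum matching: {(W1,J2), (W3,J1), (W5,J3)}
Size: 3

This assigns 3 workers to 3 distinct jobs.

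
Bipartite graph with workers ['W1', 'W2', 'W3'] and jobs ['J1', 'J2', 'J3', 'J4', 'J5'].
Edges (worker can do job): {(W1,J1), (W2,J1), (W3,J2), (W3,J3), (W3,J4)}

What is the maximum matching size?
Maximum matching size = 2

Maximum matching: {(W1,J1), (W3,J4)}
Size: 2

This assigns 2 workers to 2 distinct jobs.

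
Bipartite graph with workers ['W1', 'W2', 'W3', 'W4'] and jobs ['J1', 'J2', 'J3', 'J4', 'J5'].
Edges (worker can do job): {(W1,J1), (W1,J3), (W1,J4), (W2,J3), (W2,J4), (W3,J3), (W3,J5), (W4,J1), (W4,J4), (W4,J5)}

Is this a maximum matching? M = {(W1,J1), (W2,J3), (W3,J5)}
No, size 3 is not maximum

Proposed matching has size 3.
Maximum matching size for this graph: 4.

This is NOT maximum - can be improved to size 4.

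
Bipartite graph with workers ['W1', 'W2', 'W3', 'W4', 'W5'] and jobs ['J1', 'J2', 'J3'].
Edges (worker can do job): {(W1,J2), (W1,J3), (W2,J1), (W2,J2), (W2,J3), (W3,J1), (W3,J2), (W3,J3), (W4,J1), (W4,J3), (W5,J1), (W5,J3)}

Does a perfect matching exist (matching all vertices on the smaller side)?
Yes, perfect matching exists (size 3)

Perfect matching: {(W1,J2), (W3,J3), (W5,J1)}
All 3 vertices on the smaller side are matched.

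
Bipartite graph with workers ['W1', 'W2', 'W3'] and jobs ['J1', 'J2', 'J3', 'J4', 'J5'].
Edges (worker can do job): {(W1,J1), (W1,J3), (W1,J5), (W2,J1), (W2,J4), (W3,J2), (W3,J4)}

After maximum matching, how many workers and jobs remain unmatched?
Unmatched: 0 workers, 2 jobs

Maximum matching size: 3
Workers: 3 total, 3 matched, 0 unmatched
Jobs: 5 total, 3 matched, 2 unmatched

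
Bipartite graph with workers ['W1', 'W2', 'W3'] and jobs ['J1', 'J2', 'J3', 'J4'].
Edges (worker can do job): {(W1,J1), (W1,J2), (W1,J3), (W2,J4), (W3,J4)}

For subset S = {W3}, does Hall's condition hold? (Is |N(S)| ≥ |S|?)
Yes: |N(S)| = 1, |S| = 1

Subset S = {W3}
Neighbors N(S) = {J4}

|N(S)| = 1, |S| = 1
Hall's condition: |N(S)| ≥ |S| is satisfied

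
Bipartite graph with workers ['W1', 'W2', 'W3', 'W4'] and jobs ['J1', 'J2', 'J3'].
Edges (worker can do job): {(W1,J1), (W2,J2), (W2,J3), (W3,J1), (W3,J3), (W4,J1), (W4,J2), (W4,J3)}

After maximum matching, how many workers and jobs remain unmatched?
Unmatched: 1 workers, 0 jobs

Maximum matching size: 3
Workers: 4 total, 3 matched, 1 unmatched
Jobs: 3 total, 3 matched, 0 unmatched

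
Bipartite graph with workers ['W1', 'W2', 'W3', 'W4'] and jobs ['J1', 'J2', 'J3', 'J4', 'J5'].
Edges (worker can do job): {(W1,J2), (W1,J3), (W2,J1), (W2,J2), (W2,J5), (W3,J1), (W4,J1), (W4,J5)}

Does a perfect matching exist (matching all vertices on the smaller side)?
Yes, perfect matching exists (size 4)

Perfect matching: {(W1,J3), (W2,J2), (W3,J1), (W4,J5)}
All 4 vertices on the smaller side are matched.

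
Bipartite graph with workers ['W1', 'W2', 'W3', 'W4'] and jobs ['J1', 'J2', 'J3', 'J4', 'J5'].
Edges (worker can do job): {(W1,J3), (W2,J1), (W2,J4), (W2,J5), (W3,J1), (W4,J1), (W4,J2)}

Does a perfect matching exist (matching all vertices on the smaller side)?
Yes, perfect matching exists (size 4)

Perfect matching: {(W1,J3), (W2,J4), (W3,J1), (W4,J2)}
All 4 vertices on the smaller side are matched.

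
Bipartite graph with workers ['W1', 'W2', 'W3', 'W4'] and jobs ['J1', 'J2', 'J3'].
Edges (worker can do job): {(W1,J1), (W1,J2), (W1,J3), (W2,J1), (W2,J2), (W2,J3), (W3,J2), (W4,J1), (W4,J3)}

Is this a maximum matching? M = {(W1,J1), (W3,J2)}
No, size 2 is not maximum

Proposed matching has size 2.
Maximum matching size for this graph: 3.

This is NOT maximum - can be improved to size 3.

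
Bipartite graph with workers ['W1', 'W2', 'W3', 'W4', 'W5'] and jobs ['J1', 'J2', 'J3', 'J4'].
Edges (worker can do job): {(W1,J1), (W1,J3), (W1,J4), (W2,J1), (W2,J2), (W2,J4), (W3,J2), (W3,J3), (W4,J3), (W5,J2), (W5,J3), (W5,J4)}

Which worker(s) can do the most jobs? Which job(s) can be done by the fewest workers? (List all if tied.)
Most versatile: W1, W2, W5 (3 jobs); Least covered: J1 (2 workers)

Worker degrees (jobs they can do): W1:3, W2:3, W3:2, W4:1, W5:3
Job degrees (workers who can do it): J1:2, J2:3, J3:4, J4:3

Maximum worker degree is 3, achieved by: W1, W2, W5
Minimum job degree is 2, achieved by: J1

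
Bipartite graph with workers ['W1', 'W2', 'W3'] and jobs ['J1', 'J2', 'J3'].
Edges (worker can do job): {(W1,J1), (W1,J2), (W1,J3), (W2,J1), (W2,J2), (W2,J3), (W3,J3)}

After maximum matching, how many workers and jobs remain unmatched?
Unmatched: 0 workers, 0 jobs

Maximum matching size: 3
Workers: 3 total, 3 matched, 0 unmatched
Jobs: 3 total, 3 matched, 0 unmatched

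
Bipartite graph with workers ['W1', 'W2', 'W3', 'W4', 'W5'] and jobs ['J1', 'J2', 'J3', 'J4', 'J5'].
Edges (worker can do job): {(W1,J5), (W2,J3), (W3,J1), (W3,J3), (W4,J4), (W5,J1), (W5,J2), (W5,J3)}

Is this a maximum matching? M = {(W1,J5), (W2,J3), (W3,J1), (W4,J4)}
No, size 4 is not maximum

Proposed matching has size 4.
Maximum matching size for this graph: 5.

This is NOT maximum - can be improved to size 5.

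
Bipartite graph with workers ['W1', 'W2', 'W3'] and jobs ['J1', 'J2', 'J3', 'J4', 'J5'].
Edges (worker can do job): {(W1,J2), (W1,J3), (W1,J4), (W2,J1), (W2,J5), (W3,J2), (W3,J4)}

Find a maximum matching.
Matching: {(W1,J3), (W2,J1), (W3,J2)}

Maximum matching (size 3):
  W1 → J3
  W2 → J1
  W3 → J2

Each worker is assigned to at most one job, and each job to at most one worker.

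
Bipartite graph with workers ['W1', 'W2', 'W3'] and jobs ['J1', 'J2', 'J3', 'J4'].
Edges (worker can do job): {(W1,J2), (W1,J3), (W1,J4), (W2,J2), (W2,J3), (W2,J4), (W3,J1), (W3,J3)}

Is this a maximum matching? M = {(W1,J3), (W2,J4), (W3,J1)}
Yes, size 3 is maximum

Proposed matching has size 3.
Maximum matching size for this graph: 3.

This is a maximum matching.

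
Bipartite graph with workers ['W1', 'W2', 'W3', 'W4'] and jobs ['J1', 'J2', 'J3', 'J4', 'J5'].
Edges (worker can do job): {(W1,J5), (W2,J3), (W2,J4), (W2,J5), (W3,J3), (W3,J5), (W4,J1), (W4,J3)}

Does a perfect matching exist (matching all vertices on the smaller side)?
Yes, perfect matching exists (size 4)

Perfect matching: {(W1,J5), (W2,J4), (W3,J3), (W4,J1)}
All 4 vertices on the smaller side are matched.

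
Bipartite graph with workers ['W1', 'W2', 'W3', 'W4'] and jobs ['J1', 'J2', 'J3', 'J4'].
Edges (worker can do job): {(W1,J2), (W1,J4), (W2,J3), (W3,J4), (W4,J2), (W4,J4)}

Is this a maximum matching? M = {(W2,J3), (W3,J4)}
No, size 2 is not maximum

Proposed matching has size 2.
Maximum matching size for this graph: 3.

This is NOT maximum - can be improved to size 3.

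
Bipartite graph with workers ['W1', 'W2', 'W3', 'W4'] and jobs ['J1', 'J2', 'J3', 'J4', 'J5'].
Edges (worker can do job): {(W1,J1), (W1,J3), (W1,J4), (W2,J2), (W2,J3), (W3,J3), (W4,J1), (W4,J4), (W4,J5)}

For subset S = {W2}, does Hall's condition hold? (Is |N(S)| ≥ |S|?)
Yes: |N(S)| = 2, |S| = 1

Subset S = {W2}
Neighbors N(S) = {J2, J3}

|N(S)| = 2, |S| = 1
Hall's condition: |N(S)| ≥ |S| is satisfied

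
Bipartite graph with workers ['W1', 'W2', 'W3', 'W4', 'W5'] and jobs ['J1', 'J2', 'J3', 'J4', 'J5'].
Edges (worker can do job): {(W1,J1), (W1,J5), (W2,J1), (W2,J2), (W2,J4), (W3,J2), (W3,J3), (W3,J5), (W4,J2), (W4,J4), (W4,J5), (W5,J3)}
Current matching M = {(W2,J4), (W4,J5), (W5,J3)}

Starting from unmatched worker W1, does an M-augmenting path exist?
Yes: W1 → J5 → W4 → J4 → W2 → J2

An M-augmenting path alternates non-matching / matching edges, starting and ending at unmatched vertices.
Path: W1 → J5 → W4 → J4 → W2 → J2
(J2 is unmatched in M, so the path is augmenting.)
Flipping edges along this path would increase |M| from 3 to 4.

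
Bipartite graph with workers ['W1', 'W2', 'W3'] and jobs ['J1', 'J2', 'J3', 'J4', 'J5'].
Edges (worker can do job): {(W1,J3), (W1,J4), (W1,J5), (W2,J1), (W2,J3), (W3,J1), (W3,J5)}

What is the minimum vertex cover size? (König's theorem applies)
Minimum vertex cover size = 3

By König's theorem: in bipartite graphs,
min vertex cover = max matching = 3

Maximum matching has size 3, so minimum vertex cover also has size 3.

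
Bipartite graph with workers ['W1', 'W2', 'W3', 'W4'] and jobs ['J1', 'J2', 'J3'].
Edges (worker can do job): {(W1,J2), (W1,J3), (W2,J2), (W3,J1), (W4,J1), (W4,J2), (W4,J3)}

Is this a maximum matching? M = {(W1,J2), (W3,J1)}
No, size 2 is not maximum

Proposed matching has size 2.
Maximum matching size for this graph: 3.

This is NOT maximum - can be improved to size 3.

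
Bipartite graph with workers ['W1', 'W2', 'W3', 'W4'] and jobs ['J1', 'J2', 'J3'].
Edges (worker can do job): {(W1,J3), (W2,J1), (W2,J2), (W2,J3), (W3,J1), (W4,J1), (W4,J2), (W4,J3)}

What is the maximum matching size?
Maximum matching size = 3

Maximum matching: {(W1,J3), (W2,J2), (W4,J1)}
Size: 3

This assigns 3 workers to 3 distinct jobs.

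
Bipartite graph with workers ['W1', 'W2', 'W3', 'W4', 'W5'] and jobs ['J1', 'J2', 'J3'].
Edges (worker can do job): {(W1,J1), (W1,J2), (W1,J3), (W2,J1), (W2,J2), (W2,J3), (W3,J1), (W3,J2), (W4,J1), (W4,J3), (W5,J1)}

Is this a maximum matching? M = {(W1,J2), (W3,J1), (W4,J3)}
Yes, size 3 is maximum

Proposed matching has size 3.
Maximum matching size for this graph: 3.

This is a maximum matching.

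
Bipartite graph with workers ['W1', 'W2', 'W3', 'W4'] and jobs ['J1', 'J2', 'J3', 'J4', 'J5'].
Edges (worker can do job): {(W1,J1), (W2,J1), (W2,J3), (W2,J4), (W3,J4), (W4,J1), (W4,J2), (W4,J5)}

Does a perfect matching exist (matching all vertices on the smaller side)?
Yes, perfect matching exists (size 4)

Perfect matching: {(W1,J1), (W2,J3), (W3,J4), (W4,J5)}
All 4 vertices on the smaller side are matched.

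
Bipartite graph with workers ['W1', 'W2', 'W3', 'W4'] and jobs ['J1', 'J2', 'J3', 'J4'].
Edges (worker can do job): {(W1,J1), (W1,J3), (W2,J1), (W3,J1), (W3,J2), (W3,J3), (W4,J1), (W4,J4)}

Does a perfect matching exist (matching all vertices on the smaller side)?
Yes, perfect matching exists (size 4)

Perfect matching: {(W1,J3), (W2,J1), (W3,J2), (W4,J4)}
All 4 vertices on the smaller side are matched.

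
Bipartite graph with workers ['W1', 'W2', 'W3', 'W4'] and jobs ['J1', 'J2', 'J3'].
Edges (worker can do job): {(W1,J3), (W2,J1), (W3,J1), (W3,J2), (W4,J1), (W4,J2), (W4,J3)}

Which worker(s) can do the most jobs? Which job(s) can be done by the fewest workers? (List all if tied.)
Most versatile: W4 (3 jobs); Least covered: J2, J3 (2 workers)

Worker degrees (jobs they can do): W1:1, W2:1, W3:2, W4:3
Job degrees (workers who can do it): J1:3, J2:2, J3:2

Maximum worker degree is 3, achieved by: W4
Minimum job degree is 2, achieved by: J2, J3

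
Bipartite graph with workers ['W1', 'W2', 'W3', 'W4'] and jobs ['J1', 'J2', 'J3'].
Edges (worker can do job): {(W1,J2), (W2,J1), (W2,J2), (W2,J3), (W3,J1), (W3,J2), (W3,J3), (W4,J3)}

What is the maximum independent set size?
Maximum independent set = 4

By König's theorem:
- Min vertex cover = Max matching = 3
- Max independent set = Total vertices - Min vertex cover
- Max independent set = 7 - 3 = 4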